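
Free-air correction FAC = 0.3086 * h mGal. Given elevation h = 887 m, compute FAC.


FAC = 0.3086 * h
= 0.3086 * 887
= 273.7282 mGal

273.7282


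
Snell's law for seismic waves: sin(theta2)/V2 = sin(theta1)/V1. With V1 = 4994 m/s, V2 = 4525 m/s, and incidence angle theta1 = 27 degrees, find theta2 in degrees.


sin(theta1) = sin(27 deg) = 0.45399
sin(theta2) = V2/V1 * sin(theta1) = 4525/4994 * 0.45399 = 0.411355
theta2 = arcsin(0.411355) = 24.29 degrees

24.29


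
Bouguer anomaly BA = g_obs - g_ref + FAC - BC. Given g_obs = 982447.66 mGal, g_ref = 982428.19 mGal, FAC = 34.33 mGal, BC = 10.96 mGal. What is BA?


BA = g_obs - g_ref + FAC - BC
= 982447.66 - 982428.19 + 34.33 - 10.96
= 42.84 mGal

42.84


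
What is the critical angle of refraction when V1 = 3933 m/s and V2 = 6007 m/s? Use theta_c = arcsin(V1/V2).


V1/V2 = 3933/6007 = 0.654736
theta_c = arcsin(0.654736) = 40.8996 degrees

40.8996


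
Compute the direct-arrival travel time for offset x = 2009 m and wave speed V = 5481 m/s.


t = x / V
= 2009 / 5481
= 0.3665 s

0.3665


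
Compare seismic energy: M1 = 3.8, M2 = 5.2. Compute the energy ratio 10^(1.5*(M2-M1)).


M2 - M1 = 5.2 - 3.8 = 1.4
1.5 * 1.4 = 2.1
ratio = 10^2.1 = 125.89

125.89


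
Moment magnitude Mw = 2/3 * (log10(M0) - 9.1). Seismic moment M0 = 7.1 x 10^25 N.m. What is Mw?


log10(M0) = log10(7.1 x 10^25) = 25.8513
Mw = 2/3 * (25.8513 - 9.1)
= 2/3 * 16.7513
= 11.17

11.17


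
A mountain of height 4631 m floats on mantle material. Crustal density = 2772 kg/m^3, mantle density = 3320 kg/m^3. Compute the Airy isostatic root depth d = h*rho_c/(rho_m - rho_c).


rho_m - rho_c = 3320 - 2772 = 548
d = 4631 * 2772 / 548
= 12837132 / 548
= 23425.42 m

23425.42


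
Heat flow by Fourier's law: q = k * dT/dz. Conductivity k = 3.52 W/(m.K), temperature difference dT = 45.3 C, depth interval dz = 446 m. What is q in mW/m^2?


q = k * dT / dz * 1000
= 3.52 * 45.3 / 446 * 1000
= 0.357525 * 1000
= 357.5247 mW/m^2

357.5247


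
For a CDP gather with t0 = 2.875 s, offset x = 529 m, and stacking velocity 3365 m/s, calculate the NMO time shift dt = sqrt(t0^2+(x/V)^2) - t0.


x/Vnmo = 529/3365 = 0.157207
(x/Vnmo)^2 = 0.024714
t0^2 = 8.265625
sqrt(8.265625 + 0.024714) = 2.879295
dt = 2.879295 - 2.875 = 0.004295

0.004295


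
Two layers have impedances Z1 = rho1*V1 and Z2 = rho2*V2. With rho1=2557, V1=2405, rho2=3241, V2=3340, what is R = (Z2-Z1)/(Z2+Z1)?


Z1 = 2557 * 2405 = 6149585
Z2 = 3241 * 3340 = 10824940
R = (10824940 - 6149585) / (10824940 + 6149585) = 4675355 / 16974525 = 0.2754

0.2754


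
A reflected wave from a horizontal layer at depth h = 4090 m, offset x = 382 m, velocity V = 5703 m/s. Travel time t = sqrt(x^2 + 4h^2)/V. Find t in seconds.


x^2 + 4h^2 = 382^2 + 4*4090^2 = 145924 + 66912400 = 67058324
sqrt(67058324) = 8188.9147
t = 8188.9147 / 5703 = 1.4359 s

1.4359


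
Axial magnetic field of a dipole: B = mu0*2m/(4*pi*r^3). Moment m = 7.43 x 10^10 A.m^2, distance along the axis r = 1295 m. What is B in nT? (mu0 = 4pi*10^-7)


m = 7.43 x 10^10 = 74300000000 A.m^2
2m = 148600000000 A.m^2
r^3 = 1295^3 = 2171747375
B = (4pi*10^-7) * 148600000000 / (4*pi * 2171747375) * 1e9
= 186736.267329 / 27290982395.01 * 1e9
= 6842.4165 nT

6842.4165


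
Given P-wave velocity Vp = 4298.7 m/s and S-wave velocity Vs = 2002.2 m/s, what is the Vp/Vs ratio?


Vp/Vs = 4298.7 / 2002.2
= 2.147

2.147


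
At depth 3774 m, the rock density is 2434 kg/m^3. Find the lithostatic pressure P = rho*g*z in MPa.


P = rho * g * z / 1e6
= 2434 * 9.81 * 3774 / 1e6
= 90113835.96 / 1e6
= 90.1138 MPa

90.1138


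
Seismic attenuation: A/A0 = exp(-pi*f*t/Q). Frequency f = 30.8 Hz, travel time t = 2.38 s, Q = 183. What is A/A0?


pi*f*t/Q = pi*30.8*2.38/183 = 1.258422
A/A0 = exp(-1.258422) = 0.284102

0.284102


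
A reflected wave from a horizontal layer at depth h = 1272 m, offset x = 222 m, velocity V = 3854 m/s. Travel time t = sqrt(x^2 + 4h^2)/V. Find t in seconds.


x^2 + 4h^2 = 222^2 + 4*1272^2 = 49284 + 6471936 = 6521220
sqrt(6521220) = 2553.668
t = 2553.668 / 3854 = 0.6626 s

0.6626


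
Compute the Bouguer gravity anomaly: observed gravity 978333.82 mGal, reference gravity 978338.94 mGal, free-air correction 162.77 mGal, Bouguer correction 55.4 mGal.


BA = g_obs - g_ref + FAC - BC
= 978333.82 - 978338.94 + 162.77 - 55.4
= 102.25 mGal

102.25


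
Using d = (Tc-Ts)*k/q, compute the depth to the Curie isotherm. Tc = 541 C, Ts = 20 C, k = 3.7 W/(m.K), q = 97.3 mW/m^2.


T_Curie - T_surf = 541 - 20 = 521 C
Convert q to W/m^2: 97.3 mW/m^2 = 0.0973 W/m^2
d = 521 * 3.7 / 0.0973 = 19811.92 m

19811.92


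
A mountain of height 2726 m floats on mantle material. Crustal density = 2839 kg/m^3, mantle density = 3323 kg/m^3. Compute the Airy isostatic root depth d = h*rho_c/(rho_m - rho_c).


rho_m - rho_c = 3323 - 2839 = 484
d = 2726 * 2839 / 484
= 7739114 / 484
= 15989.9 m

15989.9


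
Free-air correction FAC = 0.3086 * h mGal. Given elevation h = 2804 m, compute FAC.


FAC = 0.3086 * h
= 0.3086 * 2804
= 865.3144 mGal

865.3144


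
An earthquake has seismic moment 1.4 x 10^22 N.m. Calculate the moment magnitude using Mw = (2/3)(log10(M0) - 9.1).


log10(M0) = log10(1.4 x 10^22) = 22.1461
Mw = 2/3 * (22.1461 - 9.1)
= 2/3 * 13.0461
= 8.7

8.7


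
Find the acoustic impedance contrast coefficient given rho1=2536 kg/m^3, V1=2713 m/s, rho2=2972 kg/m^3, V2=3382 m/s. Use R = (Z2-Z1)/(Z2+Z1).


Z1 = 2536 * 2713 = 6880168
Z2 = 2972 * 3382 = 10051304
R = (10051304 - 6880168) / (10051304 + 6880168) = 3171136 / 16931472 = 0.1873

0.1873


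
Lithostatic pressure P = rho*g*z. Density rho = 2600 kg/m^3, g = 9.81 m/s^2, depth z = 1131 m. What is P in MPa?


P = rho * g * z / 1e6
= 2600 * 9.81 * 1131 / 1e6
= 28847286.0 / 1e6
= 28.8473 MPa

28.8473


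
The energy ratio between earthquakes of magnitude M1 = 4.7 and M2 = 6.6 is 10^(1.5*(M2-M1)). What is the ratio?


M2 - M1 = 6.6 - 4.7 = 1.9
1.5 * 1.9 = 2.85
ratio = 10^2.85 = 707.95

707.95


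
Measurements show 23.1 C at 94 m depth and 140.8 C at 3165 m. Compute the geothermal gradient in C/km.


dT = 140.8 - 23.1 = 117.7 C
dz = 3165 - 94 = 3071 m
gradient = dT/dz * 1000 = 117.7/3071 * 1000 = 38.3263 C/km

38.3263


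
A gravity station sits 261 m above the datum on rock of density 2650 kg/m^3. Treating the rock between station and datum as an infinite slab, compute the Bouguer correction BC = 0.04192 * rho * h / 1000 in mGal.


BC = 0.04192 * rho * h / 1000
= 0.04192 * 2650 * 261 / 1000
= 28.994 mGal

28.994


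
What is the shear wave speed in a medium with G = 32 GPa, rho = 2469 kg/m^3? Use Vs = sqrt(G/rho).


Convert G to Pa: G = 32e9 Pa
Compute G/rho = 32e9 / 2469 = 12960712.8392
Vs = sqrt(12960712.8392) = 3600.1 m/s

3600.1


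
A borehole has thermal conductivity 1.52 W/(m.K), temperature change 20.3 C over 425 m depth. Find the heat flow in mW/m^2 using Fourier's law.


q = k * dT / dz * 1000
= 1.52 * 20.3 / 425 * 1000
= 0.072602 * 1000
= 72.6024 mW/m^2

72.6024


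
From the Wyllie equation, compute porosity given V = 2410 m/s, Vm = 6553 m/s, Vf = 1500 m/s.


1/V - 1/Vm = 1/2410 - 1/6553 = 0.00026234
1/Vf - 1/Vm = 1/1500 - 1/6553 = 0.00051406
phi = 0.00026234 / 0.00051406 = 0.5103

0.5103


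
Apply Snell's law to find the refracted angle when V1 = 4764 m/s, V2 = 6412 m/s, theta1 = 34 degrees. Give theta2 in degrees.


sin(theta1) = sin(34 deg) = 0.559193
sin(theta2) = V2/V1 * sin(theta1) = 6412/4764 * 0.559193 = 0.752633
theta2 = arcsin(0.752633) = 48.819 degrees

48.819


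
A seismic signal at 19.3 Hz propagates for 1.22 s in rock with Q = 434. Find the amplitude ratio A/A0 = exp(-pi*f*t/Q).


pi*f*t/Q = pi*19.3*1.22/434 = 0.170442
A/A0 = exp(-0.170442) = 0.843292

0.843292


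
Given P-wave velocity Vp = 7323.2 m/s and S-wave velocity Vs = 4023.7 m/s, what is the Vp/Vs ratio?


Vp/Vs = 7323.2 / 4023.7
= 1.82

1.82


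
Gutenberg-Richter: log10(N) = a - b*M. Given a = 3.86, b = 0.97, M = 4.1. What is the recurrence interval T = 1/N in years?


log10(N) = 3.86 - 0.97*4.1 = -0.117
N = 10^-0.117 = 0.763836
T = 1/N = 1/0.763836 = 1.3092 years

1.3092


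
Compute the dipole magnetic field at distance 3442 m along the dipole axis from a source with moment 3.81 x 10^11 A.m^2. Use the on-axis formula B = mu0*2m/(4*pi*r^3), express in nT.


m = 3.81 x 10^11 = 381000000000 A.m^2
2m = 762000000000 A.m^2
r^3 = 3442^3 = 40778626888
B = (4pi*10^-7) * 762000000000 / (4*pi * 40778626888) * 1e9
= 957557.440814 / 512439338619.28 * 1e9
= 1868.6259 nT

1868.6259


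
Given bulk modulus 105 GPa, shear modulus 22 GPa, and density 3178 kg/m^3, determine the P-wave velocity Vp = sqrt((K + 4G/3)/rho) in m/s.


First compute the effective modulus:
K + 4G/3 = 105e9 + 4*22e9/3 = 134333333333.33 Pa
Then divide by density:
134333333333.33 / 3178 = 42269771.3447 Pa/(kg/m^3)
Take the square root:
Vp = sqrt(42269771.3447) = 6501.52 m/s

6501.52


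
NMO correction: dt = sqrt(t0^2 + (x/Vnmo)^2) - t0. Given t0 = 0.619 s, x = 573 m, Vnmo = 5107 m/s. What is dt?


x/Vnmo = 573/5107 = 0.112199
(x/Vnmo)^2 = 0.012589
t0^2 = 0.383161
sqrt(0.383161 + 0.012589) = 0.629086
dt = 0.629086 - 0.619 = 0.010086

0.010086


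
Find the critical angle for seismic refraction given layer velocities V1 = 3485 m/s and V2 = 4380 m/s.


V1/V2 = 3485/4380 = 0.795662
theta_c = arcsin(0.795662) = 52.7178 degrees

52.7178


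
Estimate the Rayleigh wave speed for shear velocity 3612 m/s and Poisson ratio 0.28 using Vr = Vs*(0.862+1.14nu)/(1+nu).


Numerator factor = 0.862 + 1.14*0.28 = 1.1812
Denominator = 1 + 0.28 = 1.28
Vr = 3612 * 1.1812 / 1.28 = 3333.2 m/s

3333.2


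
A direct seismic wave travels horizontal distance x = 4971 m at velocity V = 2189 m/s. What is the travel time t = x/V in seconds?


t = x / V
= 4971 / 2189
= 2.2709 s

2.2709


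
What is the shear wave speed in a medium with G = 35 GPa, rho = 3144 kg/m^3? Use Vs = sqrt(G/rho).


Convert G to Pa: G = 35e9 Pa
Compute G/rho = 35e9 / 3144 = 11132315.5216
Vs = sqrt(11132315.5216) = 3336.51 m/s

3336.51


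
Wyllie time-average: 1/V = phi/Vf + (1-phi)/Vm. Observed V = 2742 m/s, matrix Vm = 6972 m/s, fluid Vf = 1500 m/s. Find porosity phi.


1/V - 1/Vm = 1/2742 - 1/6972 = 0.00022127
1/Vf - 1/Vm = 1/1500 - 1/6972 = 0.00052324
phi = 0.00022127 / 0.00052324 = 0.4229

0.4229


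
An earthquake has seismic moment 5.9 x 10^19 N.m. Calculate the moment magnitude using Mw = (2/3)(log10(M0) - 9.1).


log10(M0) = log10(5.9 x 10^19) = 19.7709
Mw = 2/3 * (19.7709 - 9.1)
= 2/3 * 10.6709
= 7.11

7.11


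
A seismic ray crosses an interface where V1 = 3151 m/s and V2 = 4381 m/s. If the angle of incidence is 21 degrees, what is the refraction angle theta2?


sin(theta1) = sin(21 deg) = 0.358368
sin(theta2) = V2/V1 * sin(theta1) = 4381/3151 * 0.358368 = 0.498258
theta2 = arcsin(0.498258) = 29.8848 degrees

29.8848


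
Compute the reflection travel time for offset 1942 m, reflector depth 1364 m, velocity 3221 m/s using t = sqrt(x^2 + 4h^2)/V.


x^2 + 4h^2 = 1942^2 + 4*1364^2 = 3771364 + 7441984 = 11213348
sqrt(11213348) = 3348.6338
t = 3348.6338 / 3221 = 1.0396 s

1.0396


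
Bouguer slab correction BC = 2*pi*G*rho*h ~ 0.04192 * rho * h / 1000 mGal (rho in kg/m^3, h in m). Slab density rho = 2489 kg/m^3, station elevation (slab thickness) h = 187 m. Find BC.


BC = 0.04192 * rho * h / 1000
= 0.04192 * 2489 * 187 / 1000
= 19.5114 mGal

19.5114


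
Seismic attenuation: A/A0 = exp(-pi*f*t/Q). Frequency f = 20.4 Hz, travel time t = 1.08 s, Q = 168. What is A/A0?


pi*f*t/Q = pi*20.4*1.08/168 = 0.411997
A/A0 = exp(-0.411997) = 0.662326

0.662326


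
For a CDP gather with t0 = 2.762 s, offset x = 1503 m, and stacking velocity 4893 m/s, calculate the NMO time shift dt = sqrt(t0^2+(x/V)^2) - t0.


x/Vnmo = 1503/4893 = 0.307174
(x/Vnmo)^2 = 0.094356
t0^2 = 7.628644
sqrt(7.628644 + 0.094356) = 2.779029
dt = 2.779029 - 2.762 = 0.017029

0.017029


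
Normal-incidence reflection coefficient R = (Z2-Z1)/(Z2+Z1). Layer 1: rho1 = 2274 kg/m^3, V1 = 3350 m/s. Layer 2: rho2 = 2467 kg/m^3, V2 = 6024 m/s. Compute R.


Z1 = 2274 * 3350 = 7617900
Z2 = 2467 * 6024 = 14861208
R = (14861208 - 7617900) / (14861208 + 7617900) = 7243308 / 22479108 = 0.3222

0.3222


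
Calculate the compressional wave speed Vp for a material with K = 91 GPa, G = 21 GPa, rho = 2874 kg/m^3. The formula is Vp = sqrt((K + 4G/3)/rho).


First compute the effective modulus:
K + 4G/3 = 91e9 + 4*21e9/3 = 119000000000.0 Pa
Then divide by density:
119000000000.0 / 2874 = 41405706.3326 Pa/(kg/m^3)
Take the square root:
Vp = sqrt(41405706.3326) = 6434.73 m/s

6434.73


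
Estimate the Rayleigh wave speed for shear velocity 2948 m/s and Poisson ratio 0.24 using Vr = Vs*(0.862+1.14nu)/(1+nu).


Numerator factor = 0.862 + 1.14*0.24 = 1.1356
Denominator = 1 + 0.24 = 1.24
Vr = 2948 * 1.1356 / 1.24 = 2699.8 m/s

2699.8


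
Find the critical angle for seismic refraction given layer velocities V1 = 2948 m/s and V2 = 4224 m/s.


V1/V2 = 2948/4224 = 0.697917
theta_c = arcsin(0.697917) = 44.2601 degrees

44.2601


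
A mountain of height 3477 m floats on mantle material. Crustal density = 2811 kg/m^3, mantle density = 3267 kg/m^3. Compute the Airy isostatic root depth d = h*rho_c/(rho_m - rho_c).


rho_m - rho_c = 3267 - 2811 = 456
d = 3477 * 2811 / 456
= 9773847 / 456
= 21433.88 m

21433.88


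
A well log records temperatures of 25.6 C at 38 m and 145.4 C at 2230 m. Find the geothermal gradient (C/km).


dT = 145.4 - 25.6 = 119.8 C
dz = 2230 - 38 = 2192 m
gradient = dT/dz * 1000 = 119.8/2192 * 1000 = 54.6533 C/km

54.6533


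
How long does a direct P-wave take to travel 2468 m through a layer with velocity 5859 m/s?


t = x / V
= 2468 / 5859
= 0.4212 s

0.4212


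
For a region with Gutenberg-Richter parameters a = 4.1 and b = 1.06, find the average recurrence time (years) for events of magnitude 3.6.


log10(N) = 4.1 - 1.06*3.6 = 0.284
N = 10^0.284 = 1.923092
T = 1/N = 1/1.923092 = 0.52 years

0.52


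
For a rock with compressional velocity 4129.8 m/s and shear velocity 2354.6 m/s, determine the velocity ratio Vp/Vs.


Vp/Vs = 4129.8 / 2354.6
= 1.7539

1.7539


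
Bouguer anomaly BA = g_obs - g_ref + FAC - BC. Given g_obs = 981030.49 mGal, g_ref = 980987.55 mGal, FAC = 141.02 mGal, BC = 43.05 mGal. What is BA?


BA = g_obs - g_ref + FAC - BC
= 981030.49 - 980987.55 + 141.02 - 43.05
= 140.91 mGal

140.91


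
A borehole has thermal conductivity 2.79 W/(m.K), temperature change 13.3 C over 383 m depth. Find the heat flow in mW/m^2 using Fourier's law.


q = k * dT / dz * 1000
= 2.79 * 13.3 / 383 * 1000
= 0.096885 * 1000
= 96.8851 mW/m^2

96.8851


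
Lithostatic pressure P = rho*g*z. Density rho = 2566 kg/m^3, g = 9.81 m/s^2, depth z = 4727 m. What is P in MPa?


P = rho * g * z / 1e6
= 2566 * 9.81 * 4727 / 1e6
= 118990218.42 / 1e6
= 118.9902 MPa

118.9902


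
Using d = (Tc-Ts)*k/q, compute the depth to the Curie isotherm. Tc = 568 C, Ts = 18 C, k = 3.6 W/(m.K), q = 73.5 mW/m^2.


T_Curie - T_surf = 568 - 18 = 550 C
Convert q to W/m^2: 73.5 mW/m^2 = 0.0735 W/m^2
d = 550 * 3.6 / 0.0735 = 26938.78 m

26938.78


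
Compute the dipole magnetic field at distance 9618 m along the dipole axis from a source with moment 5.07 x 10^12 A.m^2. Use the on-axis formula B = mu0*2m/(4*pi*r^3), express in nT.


m = 5.07 x 10^12 = 5070000000000 A.m^2
2m = 10140000000000 A.m^2
r^3 = 9618^3 = 889721977032
B = (4pi*10^-7) * 10140000000000 / (4*pi * 889721977032) * 1e9
= 12742299.80296 / 11180576107124.47 * 1e9
= 1139.6819 nT

1139.6819


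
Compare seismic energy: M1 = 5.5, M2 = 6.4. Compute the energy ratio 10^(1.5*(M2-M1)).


M2 - M1 = 6.4 - 5.5 = 0.9
1.5 * 0.9 = 1.35
ratio = 10^1.35 = 22.39

22.39


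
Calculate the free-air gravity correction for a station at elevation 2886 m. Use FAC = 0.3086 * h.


FAC = 0.3086 * h
= 0.3086 * 2886
= 890.6196 mGal

890.6196


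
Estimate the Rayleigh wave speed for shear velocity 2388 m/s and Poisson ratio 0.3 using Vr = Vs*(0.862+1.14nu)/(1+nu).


Numerator factor = 0.862 + 1.14*0.3 = 1.204
Denominator = 1 + 0.3 = 1.3
Vr = 2388 * 1.204 / 1.3 = 2211.66 m/s

2211.66


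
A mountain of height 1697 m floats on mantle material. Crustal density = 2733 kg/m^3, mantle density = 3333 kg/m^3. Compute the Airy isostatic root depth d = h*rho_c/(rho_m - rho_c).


rho_m - rho_c = 3333 - 2733 = 600
d = 1697 * 2733 / 600
= 4637901 / 600
= 7729.84 m

7729.84


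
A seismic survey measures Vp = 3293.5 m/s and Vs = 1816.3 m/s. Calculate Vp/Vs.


Vp/Vs = 3293.5 / 1816.3
= 1.8133

1.8133


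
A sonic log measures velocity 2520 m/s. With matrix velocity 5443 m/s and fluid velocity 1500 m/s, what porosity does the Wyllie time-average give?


1/V - 1/Vm = 1/2520 - 1/5443 = 0.0002131
1/Vf - 1/Vm = 1/1500 - 1/5443 = 0.00048294
phi = 0.0002131 / 0.00048294 = 0.4413

0.4413


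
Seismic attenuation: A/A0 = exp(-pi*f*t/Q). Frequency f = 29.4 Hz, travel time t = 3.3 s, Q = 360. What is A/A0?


pi*f*t/Q = pi*29.4*3.3/360 = 0.846659
A/A0 = exp(-0.846659) = 0.428845

0.428845


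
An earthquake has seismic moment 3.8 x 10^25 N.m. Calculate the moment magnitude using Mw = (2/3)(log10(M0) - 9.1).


log10(M0) = log10(3.8 x 10^25) = 25.5798
Mw = 2/3 * (25.5798 - 9.1)
= 2/3 * 16.4798
= 10.99

10.99


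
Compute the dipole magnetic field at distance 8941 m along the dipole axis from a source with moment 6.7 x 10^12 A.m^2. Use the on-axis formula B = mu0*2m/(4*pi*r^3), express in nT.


m = 6.7 x 10^12 = 6700000000000 A.m^2
2m = 13400000000000 A.m^2
r^3 = 8941^3 = 714756781621
B = (4pi*10^-7) * 13400000000000 / (4*pi * 714756781621) * 1e9
= 16838936.623241 / 8981898616976.07 * 1e9
= 1874.7636 nT

1874.7636


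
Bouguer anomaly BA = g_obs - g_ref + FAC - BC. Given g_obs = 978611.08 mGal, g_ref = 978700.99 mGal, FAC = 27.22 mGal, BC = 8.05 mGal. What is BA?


BA = g_obs - g_ref + FAC - BC
= 978611.08 - 978700.99 + 27.22 - 8.05
= -70.74 mGal

-70.74


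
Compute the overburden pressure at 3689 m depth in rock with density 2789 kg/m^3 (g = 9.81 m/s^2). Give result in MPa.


P = rho * g * z / 1e6
= 2789 * 9.81 * 3689 / 1e6
= 100931372.01 / 1e6
= 100.9314 MPa

100.9314


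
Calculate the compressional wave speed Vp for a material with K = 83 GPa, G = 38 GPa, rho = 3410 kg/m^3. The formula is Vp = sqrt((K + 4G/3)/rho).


First compute the effective modulus:
K + 4G/3 = 83e9 + 4*38e9/3 = 133666666666.67 Pa
Then divide by density:
133666666666.67 / 3410 = 39198435.9726 Pa/(kg/m^3)
Take the square root:
Vp = sqrt(39198435.9726) = 6260.87 m/s

6260.87


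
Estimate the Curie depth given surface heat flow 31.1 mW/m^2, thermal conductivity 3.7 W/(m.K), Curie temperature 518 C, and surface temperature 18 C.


T_Curie - T_surf = 518 - 18 = 500 C
Convert q to W/m^2: 31.1 mW/m^2 = 0.0311 W/m^2
d = 500 * 3.7 / 0.0311 = 59485.53 m

59485.53


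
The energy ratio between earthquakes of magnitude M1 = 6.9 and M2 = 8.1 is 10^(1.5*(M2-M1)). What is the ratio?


M2 - M1 = 8.1 - 6.9 = 1.2
1.5 * 1.2 = 1.8
ratio = 10^1.8 = 63.1

63.1


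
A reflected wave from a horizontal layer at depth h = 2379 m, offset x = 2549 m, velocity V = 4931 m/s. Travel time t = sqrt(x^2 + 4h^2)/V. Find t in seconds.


x^2 + 4h^2 = 2549^2 + 4*2379^2 = 6497401 + 22638564 = 29135965
sqrt(29135965) = 5397.7741
t = 5397.7741 / 4931 = 1.0947 s

1.0947


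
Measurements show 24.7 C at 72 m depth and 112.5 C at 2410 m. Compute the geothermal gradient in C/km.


dT = 112.5 - 24.7 = 87.8 C
dz = 2410 - 72 = 2338 m
gradient = dT/dz * 1000 = 87.8/2338 * 1000 = 37.5535 C/km

37.5535


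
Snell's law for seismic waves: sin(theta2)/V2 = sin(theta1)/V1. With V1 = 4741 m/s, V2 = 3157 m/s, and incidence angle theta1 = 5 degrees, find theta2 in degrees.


sin(theta1) = sin(5 deg) = 0.087156
sin(theta2) = V2/V1 * sin(theta1) = 3157/4741 * 0.087156 = 0.058036
theta2 = arcsin(0.058036) = 3.3271 degrees

3.3271


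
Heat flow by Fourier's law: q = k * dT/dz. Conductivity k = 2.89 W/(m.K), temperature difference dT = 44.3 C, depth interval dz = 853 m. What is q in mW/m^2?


q = k * dT / dz * 1000
= 2.89 * 44.3 / 853 * 1000
= 0.15009 * 1000
= 150.0903 mW/m^2

150.0903


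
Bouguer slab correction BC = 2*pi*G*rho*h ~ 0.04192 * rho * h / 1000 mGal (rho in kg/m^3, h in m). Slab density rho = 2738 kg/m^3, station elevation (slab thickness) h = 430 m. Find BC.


BC = 0.04192 * rho * h / 1000
= 0.04192 * 2738 * 430 / 1000
= 49.3541 mGal

49.3541


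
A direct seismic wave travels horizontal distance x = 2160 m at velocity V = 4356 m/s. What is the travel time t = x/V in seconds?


t = x / V
= 2160 / 4356
= 0.4959 s

0.4959


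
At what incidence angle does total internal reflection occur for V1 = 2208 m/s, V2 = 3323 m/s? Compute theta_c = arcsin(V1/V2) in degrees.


V1/V2 = 2208/3323 = 0.66446
theta_c = arcsin(0.66446) = 41.6409 degrees

41.6409


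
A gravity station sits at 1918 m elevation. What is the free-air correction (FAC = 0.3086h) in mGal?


FAC = 0.3086 * h
= 0.3086 * 1918
= 591.8948 mGal

591.8948


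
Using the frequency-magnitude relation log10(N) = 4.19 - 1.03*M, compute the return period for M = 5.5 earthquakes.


log10(N) = 4.19 - 1.03*5.5 = -1.475
N = 10^-1.475 = 0.033497
T = 1/N = 1/0.033497 = 29.8538 years

29.8538


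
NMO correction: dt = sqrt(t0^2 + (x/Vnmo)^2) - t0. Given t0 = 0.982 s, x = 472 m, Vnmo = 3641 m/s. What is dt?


x/Vnmo = 472/3641 = 0.129635
(x/Vnmo)^2 = 0.016805
t0^2 = 0.964324
sqrt(0.964324 + 0.016805) = 0.99052
dt = 0.99052 - 0.982 = 0.00852

0.00852


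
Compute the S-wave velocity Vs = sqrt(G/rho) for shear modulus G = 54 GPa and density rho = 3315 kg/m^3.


Convert G to Pa: G = 54e9 Pa
Compute G/rho = 54e9 / 3315 = 16289592.7602
Vs = sqrt(16289592.7602) = 4036.04 m/s

4036.04


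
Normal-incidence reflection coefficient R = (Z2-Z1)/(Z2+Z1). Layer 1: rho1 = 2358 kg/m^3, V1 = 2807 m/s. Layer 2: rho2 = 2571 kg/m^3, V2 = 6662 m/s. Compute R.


Z1 = 2358 * 2807 = 6618906
Z2 = 2571 * 6662 = 17128002
R = (17128002 - 6618906) / (17128002 + 6618906) = 10509096 / 23746908 = 0.4425

0.4425


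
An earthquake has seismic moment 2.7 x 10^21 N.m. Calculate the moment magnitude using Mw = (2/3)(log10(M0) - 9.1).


log10(M0) = log10(2.7 x 10^21) = 21.4314
Mw = 2/3 * (21.4314 - 9.1)
= 2/3 * 12.3314
= 8.22

8.22


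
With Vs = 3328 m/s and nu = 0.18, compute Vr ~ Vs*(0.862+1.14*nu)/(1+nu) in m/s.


Numerator factor = 0.862 + 1.14*0.18 = 1.0672
Denominator = 1 + 0.18 = 1.18
Vr = 3328 * 1.0672 / 1.18 = 3009.87 m/s

3009.87


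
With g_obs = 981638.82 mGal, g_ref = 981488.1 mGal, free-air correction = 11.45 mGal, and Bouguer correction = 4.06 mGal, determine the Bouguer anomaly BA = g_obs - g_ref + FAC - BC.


BA = g_obs - g_ref + FAC - BC
= 981638.82 - 981488.1 + 11.45 - 4.06
= 158.11 mGal

158.11


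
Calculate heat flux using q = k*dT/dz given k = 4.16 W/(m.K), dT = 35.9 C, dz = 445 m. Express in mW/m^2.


q = k * dT / dz * 1000
= 4.16 * 35.9 / 445 * 1000
= 0.335604 * 1000
= 335.6045 mW/m^2

335.6045


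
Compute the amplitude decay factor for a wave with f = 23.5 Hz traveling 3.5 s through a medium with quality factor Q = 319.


pi*f*t/Q = pi*23.5*3.5/319 = 0.810019
A/A0 = exp(-0.810019) = 0.44485

0.44485


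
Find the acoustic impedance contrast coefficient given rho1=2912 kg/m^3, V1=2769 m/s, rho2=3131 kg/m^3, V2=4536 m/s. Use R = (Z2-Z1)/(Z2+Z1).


Z1 = 2912 * 2769 = 8063328
Z2 = 3131 * 4536 = 14202216
R = (14202216 - 8063328) / (14202216 + 8063328) = 6138888 / 22265544 = 0.2757

0.2757


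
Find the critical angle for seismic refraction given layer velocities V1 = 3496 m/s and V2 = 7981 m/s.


V1/V2 = 3496/7981 = 0.43804
theta_c = arcsin(0.43804) = 25.9789 degrees

25.9789


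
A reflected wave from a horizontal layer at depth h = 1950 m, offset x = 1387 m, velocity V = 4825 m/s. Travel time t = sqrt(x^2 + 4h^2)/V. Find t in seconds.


x^2 + 4h^2 = 1387^2 + 4*1950^2 = 1923769 + 15210000 = 17133769
sqrt(17133769) = 4139.2957
t = 4139.2957 / 4825 = 0.8579 s

0.8579


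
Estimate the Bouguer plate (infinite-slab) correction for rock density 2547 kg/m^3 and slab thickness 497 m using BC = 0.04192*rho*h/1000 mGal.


BC = 0.04192 * rho * h / 1000
= 0.04192 * 2547 * 497 / 1000
= 53.0648 mGal

53.0648


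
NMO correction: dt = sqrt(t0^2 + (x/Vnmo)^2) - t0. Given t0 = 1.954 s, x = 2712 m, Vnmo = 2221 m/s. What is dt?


x/Vnmo = 2712/2221 = 1.221072
(x/Vnmo)^2 = 1.491016
t0^2 = 3.818116
sqrt(3.818116 + 1.491016) = 2.304155
dt = 2.304155 - 1.954 = 0.350155

0.350155


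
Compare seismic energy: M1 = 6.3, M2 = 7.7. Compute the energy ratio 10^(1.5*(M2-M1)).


M2 - M1 = 7.7 - 6.3 = 1.4
1.5 * 1.4 = 2.1
ratio = 10^2.1 = 125.89

125.89


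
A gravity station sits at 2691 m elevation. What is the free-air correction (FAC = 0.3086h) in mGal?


FAC = 0.3086 * h
= 0.3086 * 2691
= 830.4426 mGal

830.4426


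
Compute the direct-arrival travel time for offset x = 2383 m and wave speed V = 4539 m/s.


t = x / V
= 2383 / 4539
= 0.525 s

0.525


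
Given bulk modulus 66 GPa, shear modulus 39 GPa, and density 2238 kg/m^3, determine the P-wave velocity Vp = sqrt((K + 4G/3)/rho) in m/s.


First compute the effective modulus:
K + 4G/3 = 66e9 + 4*39e9/3 = 118000000000.0 Pa
Then divide by density:
118000000000.0 / 2238 = 52725647.8999 Pa/(kg/m^3)
Take the square root:
Vp = sqrt(52725647.8999) = 7261.24 m/s

7261.24


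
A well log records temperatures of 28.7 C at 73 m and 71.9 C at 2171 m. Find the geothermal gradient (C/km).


dT = 71.9 - 28.7 = 43.2 C
dz = 2171 - 73 = 2098 m
gradient = dT/dz * 1000 = 43.2/2098 * 1000 = 20.591 C/km

20.591


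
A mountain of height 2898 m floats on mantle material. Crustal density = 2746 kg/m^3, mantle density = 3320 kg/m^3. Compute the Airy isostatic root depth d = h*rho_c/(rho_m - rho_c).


rho_m - rho_c = 3320 - 2746 = 574
d = 2898 * 2746 / 574
= 7957908 / 574
= 13863.95 m

13863.95


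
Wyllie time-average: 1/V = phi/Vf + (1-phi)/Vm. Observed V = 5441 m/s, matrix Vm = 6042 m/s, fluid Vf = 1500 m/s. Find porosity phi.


1/V - 1/Vm = 1/5441 - 1/6042 = 1.828e-05
1/Vf - 1/Vm = 1/1500 - 1/6042 = 0.00050116
phi = 1.828e-05 / 0.00050116 = 0.0365

0.0365


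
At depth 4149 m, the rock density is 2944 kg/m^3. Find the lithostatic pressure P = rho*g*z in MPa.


P = rho * g * z / 1e6
= 2944 * 9.81 * 4149 / 1e6
= 119825775.36 / 1e6
= 119.8258 MPa

119.8258


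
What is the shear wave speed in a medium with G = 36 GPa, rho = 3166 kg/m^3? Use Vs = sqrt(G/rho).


Convert G to Pa: G = 36e9 Pa
Compute G/rho = 36e9 / 3166 = 11370814.9084
Vs = sqrt(11370814.9084) = 3372.06 m/s

3372.06


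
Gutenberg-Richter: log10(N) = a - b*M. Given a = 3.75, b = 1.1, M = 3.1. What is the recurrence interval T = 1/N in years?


log10(N) = 3.75 - 1.1*3.1 = 0.34
N = 10^0.34 = 2.187762
T = 1/N = 1/2.187762 = 0.4571 years

0.4571


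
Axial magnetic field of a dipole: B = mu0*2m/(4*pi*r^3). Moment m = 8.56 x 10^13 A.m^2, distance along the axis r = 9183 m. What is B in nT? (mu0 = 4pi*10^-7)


m = 8.56 x 10^13 = 85600000000000 A.m^2
2m = 171200000000000 A.m^2
r^3 = 9183^3 = 774379331487
B = (4pi*10^-7) * 171200000000000 / (4*pi * 774379331487) * 1e9
= 215136264.917829 / 9731137675565.34 * 1e9
= 22108.0281 nT

22108.0281


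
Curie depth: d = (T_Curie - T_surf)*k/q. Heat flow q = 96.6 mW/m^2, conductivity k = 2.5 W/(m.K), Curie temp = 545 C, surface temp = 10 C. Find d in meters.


T_Curie - T_surf = 545 - 10 = 535 C
Convert q to W/m^2: 96.6 mW/m^2 = 0.0966 W/m^2
d = 535 * 2.5 / 0.0966 = 13845.76 m

13845.76


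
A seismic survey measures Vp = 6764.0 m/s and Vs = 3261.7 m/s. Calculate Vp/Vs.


Vp/Vs = 6764.0 / 3261.7
= 2.0738

2.0738


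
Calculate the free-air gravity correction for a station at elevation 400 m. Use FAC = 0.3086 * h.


FAC = 0.3086 * h
= 0.3086 * 400
= 123.44 mGal

123.44


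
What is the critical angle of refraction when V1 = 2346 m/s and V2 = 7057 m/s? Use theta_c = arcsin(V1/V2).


V1/V2 = 2346/7057 = 0.332436
theta_c = arcsin(0.332436) = 19.4167 degrees

19.4167


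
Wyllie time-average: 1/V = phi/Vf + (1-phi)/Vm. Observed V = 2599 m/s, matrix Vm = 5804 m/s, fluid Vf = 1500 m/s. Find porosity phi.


1/V - 1/Vm = 1/2599 - 1/5804 = 0.00021247
1/Vf - 1/Vm = 1/1500 - 1/5804 = 0.00049437
phi = 0.00021247 / 0.00049437 = 0.4298

0.4298


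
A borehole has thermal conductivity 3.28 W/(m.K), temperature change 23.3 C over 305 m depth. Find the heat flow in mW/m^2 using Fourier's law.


q = k * dT / dz * 1000
= 3.28 * 23.3 / 305 * 1000
= 0.25057 * 1000
= 250.5705 mW/m^2

250.5705


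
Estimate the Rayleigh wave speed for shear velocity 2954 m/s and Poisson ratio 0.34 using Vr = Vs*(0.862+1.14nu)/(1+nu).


Numerator factor = 0.862 + 1.14*0.34 = 1.2496
Denominator = 1 + 0.34 = 1.34
Vr = 2954 * 1.2496 / 1.34 = 2754.72 m/s

2754.72


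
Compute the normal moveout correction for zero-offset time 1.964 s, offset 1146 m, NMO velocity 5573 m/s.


x/Vnmo = 1146/5573 = 0.205634
(x/Vnmo)^2 = 0.042285
t0^2 = 3.857296
sqrt(3.857296 + 0.042285) = 1.974736
dt = 1.974736 - 1.964 = 0.010736

0.010736


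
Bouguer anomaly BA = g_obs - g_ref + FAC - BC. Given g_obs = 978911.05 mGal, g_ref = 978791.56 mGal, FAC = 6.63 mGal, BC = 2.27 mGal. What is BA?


BA = g_obs - g_ref + FAC - BC
= 978911.05 - 978791.56 + 6.63 - 2.27
= 123.85 mGal

123.85


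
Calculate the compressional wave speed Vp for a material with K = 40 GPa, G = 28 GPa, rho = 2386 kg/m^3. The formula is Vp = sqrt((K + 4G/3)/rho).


First compute the effective modulus:
K + 4G/3 = 40e9 + 4*28e9/3 = 77333333333.33 Pa
Then divide by density:
77333333333.33 / 2386 = 32411288.0693 Pa/(kg/m^3)
Take the square root:
Vp = sqrt(32411288.0693) = 5693.09 m/s

5693.09


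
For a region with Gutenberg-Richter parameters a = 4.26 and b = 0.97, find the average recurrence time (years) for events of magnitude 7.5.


log10(N) = 4.26 - 0.97*7.5 = -3.015
N = 10^-3.015 = 0.000966
T = 1/N = 1/0.000966 = 1035.1422 years

1035.1422


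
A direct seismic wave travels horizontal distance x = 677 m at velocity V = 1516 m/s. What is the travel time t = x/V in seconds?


t = x / V
= 677 / 1516
= 0.4466 s

0.4466


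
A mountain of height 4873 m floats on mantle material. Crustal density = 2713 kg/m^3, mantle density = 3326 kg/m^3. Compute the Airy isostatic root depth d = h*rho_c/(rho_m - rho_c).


rho_m - rho_c = 3326 - 2713 = 613
d = 4873 * 2713 / 613
= 13220449 / 613
= 21566.8 m

21566.8


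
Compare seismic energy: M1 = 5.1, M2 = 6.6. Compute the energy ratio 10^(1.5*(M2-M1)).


M2 - M1 = 6.6 - 5.1 = 1.5
1.5 * 1.5 = 2.25
ratio = 10^2.25 = 177.83

177.83


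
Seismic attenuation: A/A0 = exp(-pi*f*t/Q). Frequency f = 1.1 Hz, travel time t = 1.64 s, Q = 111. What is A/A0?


pi*f*t/Q = pi*1.1*1.64/111 = 0.051058
A/A0 = exp(-0.051058) = 0.950224

0.950224


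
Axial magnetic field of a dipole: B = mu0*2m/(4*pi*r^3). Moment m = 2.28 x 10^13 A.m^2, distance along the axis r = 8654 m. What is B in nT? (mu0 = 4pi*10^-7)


m = 2.28 x 10^13 = 22800000000000 A.m^2
2m = 45600000000000 A.m^2
r^3 = 8654^3 = 648112910264
B = (4pi*10^-7) * 45600000000000 / (4*pi * 648112910264) * 1e9
= 57302650.001478 / 8144427030328.33 * 1e9
= 7035.8111 nT

7035.8111


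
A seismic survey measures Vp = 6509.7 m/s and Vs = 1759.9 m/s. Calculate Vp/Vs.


Vp/Vs = 6509.7 / 1759.9
= 3.6989

3.6989


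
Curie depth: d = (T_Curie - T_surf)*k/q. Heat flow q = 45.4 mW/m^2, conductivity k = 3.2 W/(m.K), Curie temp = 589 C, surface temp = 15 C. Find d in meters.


T_Curie - T_surf = 589 - 15 = 574 C
Convert q to W/m^2: 45.4 mW/m^2 = 0.0454 W/m^2
d = 574 * 3.2 / 0.0454 = 40458.15 m

40458.15


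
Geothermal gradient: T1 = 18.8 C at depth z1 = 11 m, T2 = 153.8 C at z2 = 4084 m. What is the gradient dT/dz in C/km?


dT = 153.8 - 18.8 = 135.0 C
dz = 4084 - 11 = 4073 m
gradient = dT/dz * 1000 = 135.0/4073 * 1000 = 33.1451 C/km

33.1451


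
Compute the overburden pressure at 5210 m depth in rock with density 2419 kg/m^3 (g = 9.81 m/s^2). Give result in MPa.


P = rho * g * z / 1e6
= 2419 * 9.81 * 5210 / 1e6
= 123635331.9 / 1e6
= 123.6353 MPa

123.6353


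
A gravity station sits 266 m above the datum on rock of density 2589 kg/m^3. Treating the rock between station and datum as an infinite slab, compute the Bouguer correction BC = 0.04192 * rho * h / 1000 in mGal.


BC = 0.04192 * rho * h / 1000
= 0.04192 * 2589 * 266 / 1000
= 28.8692 mGal

28.8692


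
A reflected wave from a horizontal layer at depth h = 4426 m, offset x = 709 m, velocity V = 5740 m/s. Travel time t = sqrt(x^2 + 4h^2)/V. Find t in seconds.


x^2 + 4h^2 = 709^2 + 4*4426^2 = 502681 + 78357904 = 78860585
sqrt(78860585) = 8880.3482
t = 8880.3482 / 5740 = 1.5471 s

1.5471


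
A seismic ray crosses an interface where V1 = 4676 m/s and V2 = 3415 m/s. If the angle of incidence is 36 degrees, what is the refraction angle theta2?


sin(theta1) = sin(36 deg) = 0.587785
sin(theta2) = V2/V1 * sin(theta1) = 3415/4676 * 0.587785 = 0.429274
theta2 = arcsin(0.429274) = 25.4215 degrees

25.4215


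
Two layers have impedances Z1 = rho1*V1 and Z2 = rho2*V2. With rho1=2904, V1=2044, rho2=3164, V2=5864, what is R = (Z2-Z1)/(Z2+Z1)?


Z1 = 2904 * 2044 = 5935776
Z2 = 3164 * 5864 = 18553696
R = (18553696 - 5935776) / (18553696 + 5935776) = 12617920 / 24489472 = 0.5152

0.5152


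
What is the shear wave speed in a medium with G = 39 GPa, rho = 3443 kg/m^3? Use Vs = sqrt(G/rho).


Convert G to Pa: G = 39e9 Pa
Compute G/rho = 39e9 / 3443 = 11327330.8161
Vs = sqrt(11327330.8161) = 3365.61 m/s

3365.61


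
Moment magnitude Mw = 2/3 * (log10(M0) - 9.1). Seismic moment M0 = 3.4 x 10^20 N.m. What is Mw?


log10(M0) = log10(3.4 x 10^20) = 20.5315
Mw = 2/3 * (20.5315 - 9.1)
= 2/3 * 11.4315
= 7.62

7.62


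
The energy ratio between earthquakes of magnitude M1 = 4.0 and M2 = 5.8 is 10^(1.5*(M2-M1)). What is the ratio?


M2 - M1 = 5.8 - 4.0 = 1.8
1.5 * 1.8 = 2.7
ratio = 10^2.7 = 501.19

501.19


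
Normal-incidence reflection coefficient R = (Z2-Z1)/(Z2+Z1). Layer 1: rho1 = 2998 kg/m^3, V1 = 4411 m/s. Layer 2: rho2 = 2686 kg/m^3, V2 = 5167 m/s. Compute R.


Z1 = 2998 * 4411 = 13224178
Z2 = 2686 * 5167 = 13878562
R = (13878562 - 13224178) / (13878562 + 13224178) = 654384 / 27102740 = 0.0241

0.0241


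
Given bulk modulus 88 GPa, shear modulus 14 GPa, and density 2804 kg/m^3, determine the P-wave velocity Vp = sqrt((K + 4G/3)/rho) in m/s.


First compute the effective modulus:
K + 4G/3 = 88e9 + 4*14e9/3 = 106666666666.67 Pa
Then divide by density:
106666666666.67 / 2804 = 38040893.961 Pa/(kg/m^3)
Take the square root:
Vp = sqrt(38040893.961) = 6167.73 m/s

6167.73


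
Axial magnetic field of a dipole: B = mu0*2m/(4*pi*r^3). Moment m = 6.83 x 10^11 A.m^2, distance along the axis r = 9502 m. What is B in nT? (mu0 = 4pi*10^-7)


m = 6.83 x 10^11 = 683000000000 A.m^2
2m = 1366000000000 A.m^2
r^3 = 9502^3 = 857916614008
B = (4pi*10^-7) * 1366000000000 / (4*pi * 857916614008) * 1e9
= 1716566.225921 / 10780898127840.65 * 1e9
= 159.2229 nT

159.2229


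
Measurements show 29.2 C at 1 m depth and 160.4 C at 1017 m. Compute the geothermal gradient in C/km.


dT = 160.4 - 29.2 = 131.2 C
dz = 1017 - 1 = 1016 m
gradient = dT/dz * 1000 = 131.2/1016 * 1000 = 129.1339 C/km

129.1339


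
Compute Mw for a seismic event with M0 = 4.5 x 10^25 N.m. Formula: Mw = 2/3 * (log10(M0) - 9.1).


log10(M0) = log10(4.5 x 10^25) = 25.6532
Mw = 2/3 * (25.6532 - 9.1)
= 2/3 * 16.5532
= 11.04

11.04


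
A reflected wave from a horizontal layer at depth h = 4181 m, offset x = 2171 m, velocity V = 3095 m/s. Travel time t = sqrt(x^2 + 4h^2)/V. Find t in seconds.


x^2 + 4h^2 = 2171^2 + 4*4181^2 = 4713241 + 69923044 = 74636285
sqrt(74636285) = 8639.2294
t = 8639.2294 / 3095 = 2.7914 s

2.7914


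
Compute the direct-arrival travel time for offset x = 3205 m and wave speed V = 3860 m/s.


t = x / V
= 3205 / 3860
= 0.8303 s

0.8303


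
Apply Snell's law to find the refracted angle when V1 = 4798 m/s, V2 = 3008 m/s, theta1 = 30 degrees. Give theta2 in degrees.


sin(theta1) = sin(30 deg) = 0.5
sin(theta2) = V2/V1 * sin(theta1) = 3008/4798 * 0.5 = 0.313464
theta2 = arcsin(0.313464) = 18.2681 degrees

18.2681


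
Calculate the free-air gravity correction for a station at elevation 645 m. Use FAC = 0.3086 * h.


FAC = 0.3086 * h
= 0.3086 * 645
= 199.047 mGal

199.047


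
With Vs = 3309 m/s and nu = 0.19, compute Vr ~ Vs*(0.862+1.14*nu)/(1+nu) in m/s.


Numerator factor = 0.862 + 1.14*0.19 = 1.0786
Denominator = 1 + 0.19 = 1.19
Vr = 3309 * 1.0786 / 1.19 = 2999.23 m/s

2999.23


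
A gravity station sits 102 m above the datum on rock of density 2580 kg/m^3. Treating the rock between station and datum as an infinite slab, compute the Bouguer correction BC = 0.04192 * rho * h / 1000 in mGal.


BC = 0.04192 * rho * h / 1000
= 0.04192 * 2580 * 102 / 1000
= 11.0317 mGal

11.0317


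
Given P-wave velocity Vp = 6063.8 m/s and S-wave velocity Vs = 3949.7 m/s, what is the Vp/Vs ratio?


Vp/Vs = 6063.8 / 3949.7
= 1.5353

1.5353


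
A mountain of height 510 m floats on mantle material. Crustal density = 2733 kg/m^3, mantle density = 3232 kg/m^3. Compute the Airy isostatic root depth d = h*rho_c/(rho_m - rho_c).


rho_m - rho_c = 3232 - 2733 = 499
d = 510 * 2733 / 499
= 1393830 / 499
= 2793.25 m

2793.25


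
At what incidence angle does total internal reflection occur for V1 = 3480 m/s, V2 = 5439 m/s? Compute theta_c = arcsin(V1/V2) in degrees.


V1/V2 = 3480/5439 = 0.639823
theta_c = arcsin(0.639823) = 39.7787 degrees

39.7787


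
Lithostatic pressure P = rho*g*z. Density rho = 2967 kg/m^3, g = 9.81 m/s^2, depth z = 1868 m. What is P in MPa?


P = rho * g * z / 1e6
= 2967 * 9.81 * 1868 / 1e6
= 54370512.36 / 1e6
= 54.3705 MPa

54.3705


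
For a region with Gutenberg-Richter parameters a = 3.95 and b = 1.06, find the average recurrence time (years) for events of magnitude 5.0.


log10(N) = 3.95 - 1.06*5.0 = -1.35
N = 10^-1.35 = 0.044668
T = 1/N = 1/0.044668 = 22.3872 years

22.3872


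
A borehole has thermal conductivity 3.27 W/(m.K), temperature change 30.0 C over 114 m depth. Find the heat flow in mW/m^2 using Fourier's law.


q = k * dT / dz * 1000
= 3.27 * 30.0 / 114 * 1000
= 0.860526 * 1000
= 860.5263 mW/m^2

860.5263


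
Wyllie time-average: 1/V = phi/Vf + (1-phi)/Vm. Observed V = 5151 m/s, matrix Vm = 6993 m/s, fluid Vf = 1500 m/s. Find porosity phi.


1/V - 1/Vm = 1/5151 - 1/6993 = 5.114e-05
1/Vf - 1/Vm = 1/1500 - 1/6993 = 0.00052367
phi = 5.114e-05 / 0.00052367 = 0.0977

0.0977


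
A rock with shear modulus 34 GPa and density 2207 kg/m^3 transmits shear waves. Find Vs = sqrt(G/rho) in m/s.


Convert G to Pa: G = 34e9 Pa
Compute G/rho = 34e9 / 2207 = 15405527.8659
Vs = sqrt(15405527.8659) = 3924.99 m/s

3924.99


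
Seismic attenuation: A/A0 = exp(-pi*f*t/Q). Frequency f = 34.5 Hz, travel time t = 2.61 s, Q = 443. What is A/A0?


pi*f*t/Q = pi*34.5*2.61/443 = 0.638566
A/A0 = exp(-0.638566) = 0.528049

0.528049


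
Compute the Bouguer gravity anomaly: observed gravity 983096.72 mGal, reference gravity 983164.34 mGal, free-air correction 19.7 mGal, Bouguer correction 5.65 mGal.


BA = g_obs - g_ref + FAC - BC
= 983096.72 - 983164.34 + 19.7 - 5.65
= -53.57 mGal

-53.57


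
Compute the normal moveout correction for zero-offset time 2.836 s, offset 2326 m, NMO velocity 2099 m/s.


x/Vnmo = 2326/2099 = 1.108147
(x/Vnmo)^2 = 1.227989
t0^2 = 8.042896
sqrt(8.042896 + 1.227989) = 3.044813
dt = 3.044813 - 2.836 = 0.208813

0.208813
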